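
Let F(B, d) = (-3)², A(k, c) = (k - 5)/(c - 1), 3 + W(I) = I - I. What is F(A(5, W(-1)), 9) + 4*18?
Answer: 81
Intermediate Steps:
W(I) = -3 (W(I) = -3 + (I - I) = -3 + 0 = -3)
A(k, c) = (-5 + k)/(-1 + c)
F(B, d) = 9
F(A(5, W(-1)), 9) + 4*18 = 9 + 4*18 = 9 + 72 = 81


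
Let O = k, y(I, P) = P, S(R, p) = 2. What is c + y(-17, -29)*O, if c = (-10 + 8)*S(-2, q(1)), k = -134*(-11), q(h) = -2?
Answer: -42750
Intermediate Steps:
k = 1474
O = 1474
c = -4 (c = (-10 + 8)*2 = -2*2 = -4)
c + y(-17, -29)*O = -4 - 29*1474 = -4 - 42746 = -42750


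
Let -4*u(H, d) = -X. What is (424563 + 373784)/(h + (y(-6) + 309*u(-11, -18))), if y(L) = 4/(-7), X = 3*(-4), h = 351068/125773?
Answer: -702873480617/814186613 ≈ -863.28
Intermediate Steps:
h = 351068/125773 (h = 351068*(1/125773) = 351068/125773 ≈ 2.7913)
X = -12
u(H, d) = -3 (u(H, d) = -(-1)*(-12)/4 = -¼*12 = -3)
y(L) = -4/7 (y(L) = 4*(-⅐) = -4/7)
(424563 + 373784)/(h + (y(-6) + 309*u(-11, -18))) = (424563 + 373784)/(351068/125773 + (-4/7 + 309*(-3))) = 798347/(351068/125773 + (-4/7 - 927)) = 798347/(351068/125773 - 6493/7) = 798347/(-814186613/880411) = 798347*(-880411/814186613) = -702873480617/814186613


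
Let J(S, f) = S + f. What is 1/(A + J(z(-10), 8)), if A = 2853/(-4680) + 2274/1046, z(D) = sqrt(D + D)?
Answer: 707403042840/8245116906641 - 147924483200*I*sqrt(5)/8245116906641 ≈ 0.085797 - 0.040117*I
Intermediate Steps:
z(D) = sqrt(2)*sqrt(D) (z(D) = sqrt(2*D) = sqrt(2)*sqrt(D))
A = 425449/271960 (A = 2853*(-1/4680) + 2274*(1/1046) = -317/520 + 1137/523 = 425449/271960 ≈ 1.5644)
1/(A + J(z(-10), 8)) = 1/(425449/271960 + (sqrt(2)*sqrt(-10) + 8)) = 1/(425449/271960 + (sqrt(2)*(I*sqrt(10)) + 8)) = 1/(425449/271960 + (2*I*sqrt(5) + 8)) = 1/(425449/271960 + (8 + 2*I*sqrt(5))) = 1/(2601129/271960 + 2*I*sqrt(5))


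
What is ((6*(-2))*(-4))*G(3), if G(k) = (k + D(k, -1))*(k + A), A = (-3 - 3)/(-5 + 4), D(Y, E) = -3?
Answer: 0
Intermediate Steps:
A = 6 (A = -6/(-1) = -6*(-1) = 6)
G(k) = (-3 + k)*(6 + k) (G(k) = (k - 3)*(k + 6) = (-3 + k)*(6 + k))
((6*(-2))*(-4))*G(3) = ((6*(-2))*(-4))*(-18 + 3² + 3*3) = (-12*(-4))*(-18 + 9 + 9) = 48*0 = 0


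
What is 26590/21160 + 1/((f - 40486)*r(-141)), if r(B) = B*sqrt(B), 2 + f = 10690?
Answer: 2659/2116 - I*sqrt(141)/592414038 ≈ 1.2566 - 2.0044e-8*I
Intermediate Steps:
f = 10688 (f = -2 + 10690 = 10688)
r(B) = B**(3/2)
26590/21160 + 1/((f - 40486)*r(-141)) = 26590/21160 + 1/((10688 - 40486)*((-141)**(3/2))) = 26590*(1/21160) + 1/((-29798)*((-141*I*sqrt(141)))) = 2659/2116 - I*sqrt(141)/592414038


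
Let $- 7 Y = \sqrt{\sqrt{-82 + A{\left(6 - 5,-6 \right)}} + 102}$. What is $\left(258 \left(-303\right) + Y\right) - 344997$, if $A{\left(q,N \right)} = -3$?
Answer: $-423171 - \frac{\sqrt{102 + i \sqrt{85}}}{7} \approx -4.2317 \cdot 10^{5} - 0.065139 i$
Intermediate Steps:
$Y = - \frac{\sqrt{102 + i \sqrt{85}}}{7}$ ($Y = - \frac{\sqrt{\sqrt{-82 - 3} + 102}}{7} = - \frac{\sqrt{\sqrt{-85} + 102}}{7} = - \frac{\sqrt{i \sqrt{85} + 102}}{7} = - \frac{\sqrt{102 + i \sqrt{85}}}{7} \approx -1.4443 - 0.065139 i$)
$\left(258 \left(-303\right) + Y\right) - 344997 = \left(258 \left(-303\right) - \frac{\sqrt{102 + i \sqrt{85}}}{7}\right) - 344997 = \left(-78174 - \frac{\sqrt{102 + i \sqrt{85}}}{7}\right) - 344997 = -423171 - \frac{\sqrt{102 + i \sqrt{85}}}{7}$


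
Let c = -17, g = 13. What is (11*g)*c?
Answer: -2431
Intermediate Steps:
(11*g)*c = (11*13)*(-17) = 143*(-17) = -2431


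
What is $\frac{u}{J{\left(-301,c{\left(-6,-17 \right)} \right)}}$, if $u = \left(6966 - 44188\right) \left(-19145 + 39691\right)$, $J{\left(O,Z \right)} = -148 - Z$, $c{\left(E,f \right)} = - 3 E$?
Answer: $\frac{382381606}{83} \approx 4.607 \cdot 10^{6}$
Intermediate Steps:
$u = -764763212$ ($u = \left(-37222\right) 20546 = -764763212$)
$\frac{u}{J{\left(-301,c{\left(-6,-17 \right)} \right)}} = - \frac{764763212}{-148 - \left(-3\right) \left(-6\right)} = - \frac{764763212}{-148 - 18} = - \frac{764763212}{-166} = \left(-764763212\right) \left(- \frac{1}{166}\right) = \frac{382381606}{83}$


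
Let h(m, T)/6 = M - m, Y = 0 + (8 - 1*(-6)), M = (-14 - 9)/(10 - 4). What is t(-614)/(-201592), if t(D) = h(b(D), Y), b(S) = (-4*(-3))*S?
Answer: -44185/201592 ≈ -0.21918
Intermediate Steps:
b(S) = 12*S
M = -23/6 ≈ -3.8333
Y = 14 (Y = 0 + (8 + 6) = 0 + 14 = 14)
h(m, T) = -23 - 6*m (h(m, T) = 6*(-23/6 - m) = -23 - 6*m)
t(D) = -23 - 72*D
t(-614)/(-201592) = (-23 - 72*(-614))/(-201592) = (-23 + 44208)*(-1/201592) = 44185*(-1/201592) = -44185/201592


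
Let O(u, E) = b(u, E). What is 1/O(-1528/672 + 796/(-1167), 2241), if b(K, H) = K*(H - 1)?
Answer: -1167/7726960 ≈ -0.00015103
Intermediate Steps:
b(K, H) = K*(-1 + H)
O(u, E) = u*(-1 + E)
1/O(-1528/672 + 796/(-1167), 2241) = 1/((-1528/672 + 796/(-1167))*(-1 + 2241)) = 1/((-1528*1/672 + 796*(-1/1167))*2240) = 1/((-191/84 - 796/1167)*2240) = 1/(-96587/32676*2240) = 1/(-7726960/1167) = -1167/7726960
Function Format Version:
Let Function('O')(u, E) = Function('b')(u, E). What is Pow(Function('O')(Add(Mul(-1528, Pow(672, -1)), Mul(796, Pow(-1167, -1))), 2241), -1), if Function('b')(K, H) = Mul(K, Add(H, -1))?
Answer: Rational(-1167, 7726960) ≈ -0.00015103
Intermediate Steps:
Function('b')(K, H) = Mul(K, Add(-1, H))
Function('O')(u, E) = Mul(u, Add(-1, E))
Pow(Function('O')(Add(Mul(-1528, Pow(672, -1)), Mul(796, Pow(-1167, -1))), 2241), -1) = Pow(Mul(Add(Mul(-1528, Pow(672, -1)), Mul(796, Pow(-1167, -1))), Add(-1, 2241)), -1) = Pow(Mul(Add(Mul(-1528, Rational(1, 672)), Mul(796, Rational(-1, 1167))), 2240), -1) = Pow(Mul(Add(Rational(-191, 84), Rational(-796, 1167)), 2240), -1) = Pow(Mul(Rational(-96587, 32676), 2240), -1) = Pow(Rational(-7726960, 1167), -1) = Rational(-1167, 7726960)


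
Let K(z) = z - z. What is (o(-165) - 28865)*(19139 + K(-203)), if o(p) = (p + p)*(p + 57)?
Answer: 129666725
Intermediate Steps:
o(p) = 2*p*(57 + p) (o(p) = (2*p)*(57 + p) = 2*p*(57 + p))
K(z) = 0
(o(-165) - 28865)*(19139 + K(-203)) = (2*(-165)*(57 - 165) - 28865)*(19139 + 0) = (2*(-165)*(-108) - 28865)*19139 = (35640 - 28865)*19139 = 6775*19139 = 129666725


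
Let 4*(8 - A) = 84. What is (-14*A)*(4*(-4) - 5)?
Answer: -3822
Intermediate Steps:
A = -13 (A = 8 - ¼*84 = 8 - 21 = -13)
(-14*A)*(4*(-4) - 5) = (-14*(-13))*(4*(-4) - 5) = 182*(-16 - 5) = 182*(-21) = -3822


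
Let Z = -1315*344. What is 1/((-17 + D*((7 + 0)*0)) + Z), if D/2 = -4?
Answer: -1/452377 ≈ -2.2105e-6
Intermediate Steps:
D = -8 (D = 2*(-4) = -8)
Z = -452360
1/((-17 + D*((7 + 0)*0)) + Z) = 1/((-17 - 8*(7 + 0)*0) - 452360) = 1/((-17 - 56*0) - 452360) = 1/((-17 - 8*0) - 452360) = 1/((-17 + 0) - 452360) = 1/(-17 - 452360) = 1/(-452377) = -1/452377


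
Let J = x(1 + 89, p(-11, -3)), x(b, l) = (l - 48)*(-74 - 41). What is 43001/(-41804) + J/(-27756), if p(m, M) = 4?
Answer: -50180857/41439708 ≈ -1.2109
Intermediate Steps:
x(b, l) = 5520 - 115*l (x(b, l) = (-48 + l)*(-115) = 5520 - 115*l)
J = 5060 (J = 5520 - 115*4 = 5520 - 460 = 5060)
43001/(-41804) + J/(-27756) = 43001/(-41804) + 5060/(-27756) = 43001*(-1/41804) + 5060*(-1/27756) = -6143/5972 - 1265/6939 = -50180857/41439708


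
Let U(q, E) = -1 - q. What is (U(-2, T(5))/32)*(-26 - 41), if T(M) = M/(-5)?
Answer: -67/32 ≈ -2.0938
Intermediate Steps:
T(M) = -M/5 (T(M) = M*(-1/5) = -M/5)
(U(-2, T(5))/32)*(-26 - 41) = ((-1 - 1*(-2))/32)*(-26 - 41) = ((-1 + 2)*(1/32))*(-67) = (1*(1/32))*(-67) = (1/32)*(-67) = -67/32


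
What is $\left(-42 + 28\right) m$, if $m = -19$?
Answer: $266$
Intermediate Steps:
$\left(-42 + 28\right) m = \left(-42 + 28\right) \left(-19\right) = \left(-14\right) \left(-19\right) = 266$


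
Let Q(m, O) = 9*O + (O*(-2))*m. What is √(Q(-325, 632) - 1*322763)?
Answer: 5*√3749 ≈ 306.15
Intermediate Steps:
Q(m, O) = 9*O - 2*O*m (Q(m, O) = 9*O + (-2*O)*m = 9*O - 2*O*m)
√(Q(-325, 632) - 1*322763) = √(632*(9 - 2*(-325)) - 1*322763) = √(632*(9 + 650) - 322763) = √(632*659 - 322763) = √(416488 - 322763) = √93725 = 5*√3749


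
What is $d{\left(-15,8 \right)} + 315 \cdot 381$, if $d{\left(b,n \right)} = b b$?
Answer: $120240$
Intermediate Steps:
$d{\left(b,n \right)} = b^{2}$
$d{\left(-15,8 \right)} + 315 \cdot 381 = \left(-15\right)^{2} + 315 \cdot 381 = 225 + 120015 = 120240$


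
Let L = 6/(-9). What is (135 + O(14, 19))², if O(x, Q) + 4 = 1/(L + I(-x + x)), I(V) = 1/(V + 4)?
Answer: 413449/25 ≈ 16538.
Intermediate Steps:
L = -⅔ (L = 6*(-⅑) = -⅔ ≈ -0.66667)
I(V) = 1/(4 + V)
O(x, Q) = -32/5 (O(x, Q) = -4 + 1/(-⅔ + 1/(4 + (-x + x))) = -4 + 1/(-⅔ + 1/(4 + 0)) = -4 + 1/(-⅔ + 1/4) = -4 + 1/(-⅔ + ¼) = -4 + 1/(-5/12) = -4 - 12/5 = -32/5)
(135 + O(14, 19))² = (135 - 32/5)² = (643/5)² = 413449/25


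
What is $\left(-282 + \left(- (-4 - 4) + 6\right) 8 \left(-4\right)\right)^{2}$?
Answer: $532900$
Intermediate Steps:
$\left(-282 + \left(- (-4 - 4) + 6\right) 8 \left(-4\right)\right)^{2} = \left(-282 + \left(\left(-1\right) \left(-8\right) + 6\right) 8 \left(-4\right)\right)^{2} = \left(-282 + \left(8 + 6\right) 8 \left(-4\right)\right)^{2} = \left(-282 + 14 \cdot 8 \left(-4\right)\right)^{2} = \left(-282 + 112 \left(-4\right)\right)^{2} = \left(-282 - 448\right)^{2} = \left(-730\right)^{2} = 532900$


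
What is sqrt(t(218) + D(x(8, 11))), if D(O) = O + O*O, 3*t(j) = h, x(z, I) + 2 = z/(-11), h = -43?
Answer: I*sqrt(10479)/33 ≈ 3.102*I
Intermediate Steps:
x(z, I) = -2 - z/11 (x(z, I) = -2 + z/(-11) = -2 + z*(-1/11) = -2 - z/11)
t(j) = -43/3 (t(j) = (1/3)*(-43) = -43/3)
D(O) = O + O**2
sqrt(t(218) + D(x(8, 11))) = sqrt(-43/3 + (-2 - 1/11*8)*(1 + (-2 - 1/11*8))) = sqrt(-43/3 + (-2 - 8/11)*(1 + (-2 - 8/11))) = sqrt(-43/3 - 30*(1 - 30/11)/11) = sqrt(-43/3 - 30/11*(-19/11)) = sqrt(-43/3 + 570/121) = sqrt(-3493/363) = I*sqrt(10479)/33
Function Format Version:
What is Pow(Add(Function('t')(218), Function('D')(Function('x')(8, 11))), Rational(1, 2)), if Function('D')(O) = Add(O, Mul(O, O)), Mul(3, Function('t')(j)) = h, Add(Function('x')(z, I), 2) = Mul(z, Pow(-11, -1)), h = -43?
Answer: Mul(Rational(1, 33), I, Pow(10479, Rational(1, 2))) ≈ Mul(3.1020, I)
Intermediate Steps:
Function('x')(z, I) = Add(-2, Mul(Rational(-1, 11), z)) (Function('x')(z, I) = Add(-2, Mul(z, Pow(-11, -1))) = Add(-2, Mul(z, Rational(-1, 11))) = Add(-2, Mul(Rational(-1, 11), z)))
Function('t')(j) = Rational(-43, 3) (Function('t')(j) = Mul(Rational(1, 3), -43) = Rational(-43, 3))
Function('D')(O) = Add(O, Pow(O, 2))
Pow(Add(Function('t')(218), Function('D')(Function('x')(8, 11))), Rational(1, 2)) = Pow(Add(Rational(-43, 3), Mul(Add(-2, Mul(Rational(-1, 11), 8)), Add(1, Add(-2, Mul(Rational(-1, 11), 8))))), Rational(1, 2)) = Pow(Add(Rational(-43, 3), Mul(Add(-2, Rational(-8, 11)), Add(1, Add(-2, Rational(-8, 11))))), Rational(1, 2)) = Pow(Add(Rational(-43, 3), Mul(Rational(-30, 11), Add(1, Rational(-30, 11)))), Rational(1, 2)) = Pow(Add(Rational(-43, 3), Mul(Rational(-30, 11), Rational(-19, 11))), Rational(1, 2)) = Pow(Add(Rational(-43, 3), Rational(570, 121)), Rational(1, 2)) = Pow(Rational(-3493, 363), Rational(1, 2)) = Mul(Rational(1, 33), I, Pow(10479, Rational(1, 2)))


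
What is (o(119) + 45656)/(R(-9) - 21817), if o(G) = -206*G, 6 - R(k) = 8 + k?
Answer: -10571/10905 ≈ -0.96937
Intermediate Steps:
R(k) = -2 - k (R(k) = 6 - (8 + k) = 6 + (-8 - k) = -2 - k)
(o(119) + 45656)/(R(-9) - 21817) = (-206*119 + 45656)/((-2 - 1*(-9)) - 21817) = (-24514 + 45656)/((-2 + 9) - 21817) = 21142/(7 - 21817) = 21142/(-21810) = 21142*(-1/21810) = -10571/10905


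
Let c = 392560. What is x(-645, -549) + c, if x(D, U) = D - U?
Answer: 392464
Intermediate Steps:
x(-645, -549) + c = (-645 - 1*(-549)) + 392560 = (-645 + 549) + 392560 = -96 + 392560 = 392464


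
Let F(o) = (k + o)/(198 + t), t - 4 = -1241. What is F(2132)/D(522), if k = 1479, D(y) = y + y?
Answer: -3611/1084716 ≈ -0.0033290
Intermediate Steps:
t = -1237 (t = 4 - 1241 = -1237)
D(y) = 2*y
F(o) = -1479/1039 - o/1039 (F(o) = (1479 + o)/(198 - 1237) = (1479 + o)/(-1039) = (1479 + o)*(-1/1039) = -1479/1039 - o/1039)
F(2132)/D(522) = (-1479/1039 - 1/1039*2132)/((2*522)) = (-1479/1039 - 2132/1039)/1044 = -3611/1039*1/1044 = -3611/1084716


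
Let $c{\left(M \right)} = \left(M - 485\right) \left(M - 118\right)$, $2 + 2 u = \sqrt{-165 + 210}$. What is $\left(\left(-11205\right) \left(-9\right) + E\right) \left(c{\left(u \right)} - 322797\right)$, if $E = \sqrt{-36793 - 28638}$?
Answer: $- \frac{106876236915}{4} - \frac{183033675 \sqrt{5}}{2} - \frac{1059807 i \sqrt{65431}}{4} - \frac{1815 i \sqrt{327155}}{2} \approx -2.6924 \cdot 10^{10} - 6.8292 \cdot 10^{7} i$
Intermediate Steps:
$u = -1 + \frac{3 \sqrt{5}}{2}$ ($u = -1 + \frac{\sqrt{-165 + 210}}{2} = -1 + \frac{\sqrt{45}}{2} = -1 + \frac{3 \sqrt{5}}{2} \approx 2.3541$)
$c{\left(M \right)} = \left(-485 + M\right) \left(-118 + M\right)$
$E = i \sqrt{65431}$ ($E = \sqrt{-65431} = i \sqrt{65431} \approx 255.79 i$)
$\left(\left(-11205\right) \left(-9\right) + E\right) \left(c{\left(u \right)} - 322797\right) = \left(\left(-11205\right) \left(-9\right) + i \sqrt{65431}\right) \left(\left(57230 + \left(-1 + \frac{3 \sqrt{5}}{2}\right)^{2} - 603 \left(-1 + \frac{3 \sqrt{5}}{2}\right)\right) - 322797\right) = \left(100845 + i \sqrt{65431}\right) \left(\left(57230 + \left(-1 + \frac{3 \sqrt{5}}{2}\right)^{2} + \left(603 - \frac{1809 \sqrt{5}}{2}\right)\right) - 322797\right) = \left(100845 + i \sqrt{65431}\right) \left(\left(57833 + \left(-1 + \frac{3 \sqrt{5}}{2}\right)^{2} - \frac{1809 \sqrt{5}}{2}\right) - 322797\right) = \left(100845 + i \sqrt{65431}\right) \left(-264964 + \left(-1 + \frac{3 \sqrt{5}}{2}\right)^{2} - \frac{1809 \sqrt{5}}{2}\right)$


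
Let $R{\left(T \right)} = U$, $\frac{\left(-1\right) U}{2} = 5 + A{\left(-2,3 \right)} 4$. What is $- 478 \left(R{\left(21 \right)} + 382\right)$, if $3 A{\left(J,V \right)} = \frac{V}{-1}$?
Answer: $-181640$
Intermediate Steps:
$A{\left(J,V \right)} = - \frac{V}{3}$ ($A{\left(J,V \right)} = \frac{V \frac{1}{-1}}{3} = \frac{V \left(-1\right)}{3} = \frac{\left(-1\right) V}{3} = - \frac{V}{3}$)
$U = -2$ ($U = - 2 \left(5 + \left(- \frac{1}{3}\right) 3 \cdot 4\right) = - 2 \left(5 - 4\right) = \left(-2\right) 1 = -2$)
$R{\left(T \right)} = -2$
$- 478 \left(R{\left(21 \right)} + 382\right) = - 478 \left(-2 + 382\right) = \left(-478\right) 380 = -181640$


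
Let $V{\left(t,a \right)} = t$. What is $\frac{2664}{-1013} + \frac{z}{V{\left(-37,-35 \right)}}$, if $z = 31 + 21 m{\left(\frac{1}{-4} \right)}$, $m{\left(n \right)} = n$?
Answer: $- \frac{498611}{149924} \approx -3.3258$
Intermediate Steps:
$z = \frac{103}{4}$ ($z = 31 + \frac{21}{-4} = 31 + 21 \left(- \frac{1}{4}\right) = 31 - \frac{21}{4} = \frac{103}{4} \approx 25.75$)
$\frac{2664}{-1013} + \frac{z}{V{\left(-37,-35 \right)}} = \frac{2664}{-1013} + \frac{103}{4 \left(-37\right)} = 2664 \left(- \frac{1}{1013}\right) + \frac{103}{4} \left(- \frac{1}{37}\right) = - \frac{2664}{1013} - \frac{103}{148} = - \frac{498611}{149924}$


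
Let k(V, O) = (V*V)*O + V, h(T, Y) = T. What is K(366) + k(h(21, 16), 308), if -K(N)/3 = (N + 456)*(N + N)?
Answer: -1669263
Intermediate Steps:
K(N) = -6*N*(456 + N) (K(N) = -3*(N + 456)*(N + N) = -3*(456 + N)*2*N = -6*N*(456 + N))
k(V, O) = V + O*V² (k(V, O) = V²*O + V = O*V² + V = V + O*V²)
K(366) + k(h(21, 16), 308) = -6*366*(456 + 366) + 21*(1 + 308*21) = -6*366*822 + 21*(1 + 6468) = -1805112 + 21*6469 = -1805112 + 135849 = -1669263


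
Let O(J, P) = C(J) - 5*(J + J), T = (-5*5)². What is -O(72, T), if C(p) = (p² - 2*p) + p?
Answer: -4392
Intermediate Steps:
C(p) = p² - p
T = 625 (T = (-25)² = 625)
O(J, P) = -10*J + J*(-1 + J) (O(J, P) = J*(-1 + J) - 5*(J + J) = J*(-1 + J) - 10*J = -10*J + J*(-1 + J))
-O(72, T) = -72*(-11 + 72) = -72*61 = -1*4392 = -4392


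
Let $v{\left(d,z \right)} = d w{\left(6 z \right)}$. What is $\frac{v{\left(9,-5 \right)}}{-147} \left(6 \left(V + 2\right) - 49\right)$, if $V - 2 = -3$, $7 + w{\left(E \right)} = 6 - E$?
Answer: $\frac{3741}{49} \approx 76.347$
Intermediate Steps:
$w{\left(E \right)} = -1 - E$ ($w{\left(E \right)} = -7 - \left(-6 + E\right) = -1 - E$)
$V = -1$ ($V = 2 - 3 = -1$)
$v{\left(d,z \right)} = d \left(-1 - 6 z\right)$
$\frac{v{\left(9,-5 \right)}}{-147} \left(6 \left(V + 2\right) - 49\right) = \frac{\left(-1\right) 9 \left(1 + 6 \left(-5\right)\right)}{-147} \left(6 \left(-1 + 2\right) - 49\right) = \left(-1\right) 9 \left(1 - 30\right) \left(- \frac{1}{147}\right) \left(6 \cdot 1 - 49\right) = \left(-1\right) 9 \left(-29\right) \left(- \frac{1}{147}\right) \left(6 - 49\right) = 261 \left(- \frac{1}{147}\right) \left(-43\right) = \left(- \frac{87}{49}\right) \left(-43\right) = \frac{3741}{49}$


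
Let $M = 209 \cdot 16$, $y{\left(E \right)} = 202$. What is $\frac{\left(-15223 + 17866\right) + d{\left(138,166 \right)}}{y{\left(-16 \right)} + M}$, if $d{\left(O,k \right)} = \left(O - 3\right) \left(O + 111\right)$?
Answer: $\frac{6043}{591} \approx 10.225$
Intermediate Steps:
$d{\left(O,k \right)} = \left(-3 + O\right) \left(111 + O\right)$
$M = 3344$
$\frac{\left(-15223 + 17866\right) + d{\left(138,166 \right)}}{y{\left(-16 \right)} + M} = \frac{\left(-15223 + 17866\right) + \left(-333 + 138^{2} + 108 \cdot 138\right)}{202 + 3344} = \frac{2643 + \left(-333 + 19044 + 14904\right)}{3546} = \left(2643 + 33615\right) \frac{1}{3546} = 36258 \cdot \frac{1}{3546} = \frac{6043}{591}$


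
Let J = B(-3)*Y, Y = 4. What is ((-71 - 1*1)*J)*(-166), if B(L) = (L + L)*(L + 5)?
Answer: -573696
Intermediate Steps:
B(L) = 2*L*(5 + L) (B(L) = (2*L)*(5 + L) = 2*L*(5 + L))
J = -48 (J = (2*(-3)*(5 - 3))*4 = (2*(-3)*2)*4 = -12*4 = -48)
((-71 - 1*1)*J)*(-166) = ((-71 - 1*1)*(-48))*(-166) = ((-71 - 1)*(-48))*(-166) = -72*(-48)*(-166) = 3456*(-166) = -573696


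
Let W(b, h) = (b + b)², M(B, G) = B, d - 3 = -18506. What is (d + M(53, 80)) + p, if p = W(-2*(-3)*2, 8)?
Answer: -17874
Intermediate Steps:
d = -18503 (d = 3 - 18506 = -18503)
W(b, h) = 4*b² (W(b, h) = (2*b)² = 4*b²)
p = 576 (p = 4*(-2*(-3)*2)² = 4*(6*2)² = 4*12² = 4*144 = 576)
(d + M(53, 80)) + p = (-18503 + 53) + 576 = -18450 + 576 = -17874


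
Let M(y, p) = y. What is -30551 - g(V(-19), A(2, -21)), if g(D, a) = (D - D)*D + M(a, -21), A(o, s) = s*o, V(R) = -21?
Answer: -30509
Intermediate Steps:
A(o, s) = o*s
g(D, a) = a (g(D, a) = (D - D)*D + a = 0*D + a = 0 + a = a)
-30551 - g(V(-19), A(2, -21)) = -30551 - 2*(-21) = -30551 - 1*(-42) = -30551 + 42 = -30509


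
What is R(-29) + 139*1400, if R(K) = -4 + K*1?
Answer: 194567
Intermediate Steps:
R(K) = -4 + K
R(-29) + 139*1400 = (-4 - 29) + 139*1400 = -33 + 194600 = 194567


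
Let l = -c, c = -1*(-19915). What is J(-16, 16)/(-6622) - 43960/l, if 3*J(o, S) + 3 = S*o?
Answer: 3585581/1614822 ≈ 2.2204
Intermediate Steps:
J(o, S) = -1 + S*o/3 (J(o, S) = -1 + (S*o)/3 = -1 + S*o/3)
c = 19915
l = -19915 (l = -1*19915 = -19915)
J(-16, 16)/(-6622) - 43960/l = (-1 + (1/3)*16*(-16))/(-6622) - 43960/(-19915) = (-1 - 256/3)*(-1/6622) - 43960*(-1/19915) = -259/3*(-1/6622) + 1256/569 = 37/2838 + 1256/569 = 3585581/1614822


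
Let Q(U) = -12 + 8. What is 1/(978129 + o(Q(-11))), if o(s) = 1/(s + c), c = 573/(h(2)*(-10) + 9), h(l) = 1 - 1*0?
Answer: 577/564380432 ≈ 1.0224e-6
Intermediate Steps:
h(l) = 1 (h(l) = 1 + 0 = 1)
Q(U) = -4
c = -573 (c = 573/(1*(-10) + 9) = 573/(-10 + 9) = 573/(-1) = 573*(-1) = -573)
o(s) = 1/(-573 + s) (o(s) = 1/(s - 573) = 1/(-573 + s))
1/(978129 + o(Q(-11))) = 1/(978129 + 1/(-573 - 4)) = 1/(978129 + 1/(-577)) = 1/(978129 - 1/577) = 1/(564380432/577) = 577/564380432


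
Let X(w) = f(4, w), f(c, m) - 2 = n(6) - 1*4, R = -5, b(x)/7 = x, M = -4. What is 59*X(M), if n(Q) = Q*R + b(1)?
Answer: -1475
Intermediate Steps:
b(x) = 7*x
n(Q) = 7 - 5*Q (n(Q) = Q*(-5) + 7*1 = -5*Q + 7 = 7 - 5*Q)
f(c, m) = -25 (f(c, m) = 2 + ((7 - 5*6) - 1*4) = 2 + ((7 - 30) - 4) = 2 + (-23 - 4) = 2 - 27 = -25)
X(w) = -25
59*X(M) = 59*(-25) = -1475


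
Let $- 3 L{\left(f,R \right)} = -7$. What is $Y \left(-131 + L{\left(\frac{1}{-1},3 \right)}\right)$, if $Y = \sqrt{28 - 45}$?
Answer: $- \frac{386 i \sqrt{17}}{3} \approx - 530.51 i$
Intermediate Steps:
$L{\left(f,R \right)} = \frac{7}{3}$ ($L{\left(f,R \right)} = \left(- \frac{1}{3}\right) \left(-7\right) = \frac{7}{3}$)
$Y = i \sqrt{17}$ ($Y = \sqrt{-17} = i \sqrt{17} \approx 4.1231 i$)
$Y \left(-131 + L{\left(\frac{1}{-1},3 \right)}\right) = i \sqrt{17} \left(-131 + \frac{7}{3}\right) = i \sqrt{17} \left(- \frac{386}{3}\right) = - \frac{386 i \sqrt{17}}{3}$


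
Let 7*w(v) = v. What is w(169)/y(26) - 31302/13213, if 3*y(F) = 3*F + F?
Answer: -1237605/739928 ≈ -1.6726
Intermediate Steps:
y(F) = 4*F/3 (y(F) = (3*F + F)/3 = (4*F)/3 = 4*F/3)
w(v) = v/7
w(169)/y(26) - 31302/13213 = ((1/7)*169)/(((4/3)*26)) - 31302/13213 = 169/(7*(104/3)) - 31302*1/13213 = (169/7)*(3/104) - 31302/13213 = 39/56 - 31302/13213 = -1237605/739928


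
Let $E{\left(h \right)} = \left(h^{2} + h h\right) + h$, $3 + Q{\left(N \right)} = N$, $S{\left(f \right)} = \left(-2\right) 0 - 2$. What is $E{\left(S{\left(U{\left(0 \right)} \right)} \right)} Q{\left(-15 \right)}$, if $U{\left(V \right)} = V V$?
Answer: $-108$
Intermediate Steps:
$U{\left(V \right)} = V^{2}$
$S{\left(f \right)} = -2$ ($S{\left(f \right)} = 0 - 2 = -2$)
$Q{\left(N \right)} = -3 + N$
$E{\left(h \right)} = h + 2 h^{2}$ ($E{\left(h \right)} = \left(h^{2} + h^{2}\right) + h = 2 h^{2} + h = h + 2 h^{2}$)
$E{\left(S{\left(U{\left(0 \right)} \right)} \right)} Q{\left(-15 \right)} = - 2 \left(1 + 2 \left(-2\right)\right) \left(-3 - 15\right) = - 2 \left(1 - 4\right) \left(-18\right) = \left(-2\right) \left(-3\right) \left(-18\right) = 6 \left(-18\right) = -108$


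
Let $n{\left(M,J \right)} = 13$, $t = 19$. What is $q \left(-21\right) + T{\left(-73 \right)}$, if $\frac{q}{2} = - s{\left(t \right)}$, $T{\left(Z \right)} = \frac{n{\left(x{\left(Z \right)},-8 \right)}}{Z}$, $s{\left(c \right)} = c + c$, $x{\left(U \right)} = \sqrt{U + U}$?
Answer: $\frac{116495}{73} \approx 1595.8$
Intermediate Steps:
$x{\left(U \right)} = \sqrt{2} \sqrt{U}$ ($x{\left(U \right)} = \sqrt{2 U} = \sqrt{2} \sqrt{U}$)
$s{\left(c \right)} = 2 c$
$T{\left(Z \right)} = \frac{13}{Z}$
$q = -76$ ($q = 2 \left(- 2 \cdot 19\right) = 2 \left(\left(-1\right) 38\right) = 2 \left(-38\right) = -76$)
$q \left(-21\right) + T{\left(-73 \right)} = \left(-76\right) \left(-21\right) + \frac{13}{-73} = 1596 + 13 \left(- \frac{1}{73}\right) = 1596 - \frac{13}{73} = \frac{116495}{73}$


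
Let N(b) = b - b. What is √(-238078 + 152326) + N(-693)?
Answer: 6*I*√2382 ≈ 292.83*I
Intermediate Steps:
N(b) = 0
√(-238078 + 152326) + N(-693) = √(-238078 + 152326) + 0 = √(-85752) + 0 = 6*I*√2382 + 0 = 6*I*√2382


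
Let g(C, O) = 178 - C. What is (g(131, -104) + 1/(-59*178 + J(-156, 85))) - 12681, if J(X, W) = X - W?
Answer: -135727063/10743 ≈ -12634.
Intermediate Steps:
(g(131, -104) + 1/(-59*178 + J(-156, 85))) - 12681 = ((178 - 1*131) + 1/(-59*178 + (-156 - 1*85))) - 12681 = ((178 - 131) + 1/(-10502 + (-156 - 85))) - 12681 = (47 + 1/(-10502 - 241)) - 12681 = (47 + 1/(-10743)) - 12681 = (47 - 1/10743) - 12681 = 504920/10743 - 12681 = -135727063/10743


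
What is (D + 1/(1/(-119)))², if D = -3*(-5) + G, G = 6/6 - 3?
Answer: 11236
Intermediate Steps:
G = -2 (G = 6*(⅙) - 3 = 1 - 3 = -2)
D = 13 (D = -3*(-5) - 2 = 15 - 2 = 13)
(D + 1/(1/(-119)))² = (13 + 1/(1/(-119)))² = (13 + 1/(-1/119))² = (13 - 119)² = (-106)² = 11236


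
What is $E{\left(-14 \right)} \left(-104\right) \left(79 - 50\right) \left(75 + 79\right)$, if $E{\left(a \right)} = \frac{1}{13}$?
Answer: $-35728$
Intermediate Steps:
$E{\left(a \right)} = \frac{1}{13}$
$E{\left(-14 \right)} \left(-104\right) \left(79 - 50\right) \left(75 + 79\right) = \frac{1}{13} \left(-104\right) \left(79 - 50\right) \left(75 + 79\right) = - 8 \cdot 29 \cdot 154 = \left(-8\right) 4466 = -35728$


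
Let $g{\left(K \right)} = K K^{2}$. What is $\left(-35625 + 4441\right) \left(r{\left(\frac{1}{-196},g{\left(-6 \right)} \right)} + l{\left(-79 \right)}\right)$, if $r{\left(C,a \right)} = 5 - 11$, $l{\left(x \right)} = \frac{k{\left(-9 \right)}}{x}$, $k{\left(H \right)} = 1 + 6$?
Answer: $\frac{14999504}{79} \approx 1.8987 \cdot 10^{5}$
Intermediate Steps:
$k{\left(H \right)} = 7$
$g{\left(K \right)} = K^{3}$
$l{\left(x \right)} = \frac{7}{x}$
$r{\left(C,a \right)} = -6$
$\left(-35625 + 4441\right) \left(r{\left(\frac{1}{-196},g{\left(-6 \right)} \right)} + l{\left(-79 \right)}\right) = \left(-35625 + 4441\right) \left(-6 + \frac{7}{-79}\right) = - 31184 \left(-6 + 7 \left(- \frac{1}{79}\right)\right) = - 31184 \left(-6 - \frac{7}{79}\right) = \left(-31184\right) \left(- \frac{481}{79}\right) = \frac{14999504}{79}$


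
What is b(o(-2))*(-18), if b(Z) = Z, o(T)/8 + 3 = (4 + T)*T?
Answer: 1008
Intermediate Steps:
o(T) = -24 + 8*T*(4 + T) (o(T) = -24 + 8*((4 + T)*T) = -24 + 8*(T*(4 + T)) = -24 + 8*T*(4 + T))
b(o(-2))*(-18) = (-24 + 8*(-2)**2 + 32*(-2))*(-18) = (-24 + 8*4 - 64)*(-18) = (-24 + 32 - 64)*(-18) = -56*(-18) = 1008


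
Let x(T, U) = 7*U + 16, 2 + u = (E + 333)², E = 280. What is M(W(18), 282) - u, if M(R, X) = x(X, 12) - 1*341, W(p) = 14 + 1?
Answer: -376008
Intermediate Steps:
W(p) = 15
u = 375767 (u = -2 + (280 + 333)² = -2 + 613² = -2 + 375769 = 375767)
x(T, U) = 16 + 7*U
M(R, X) = -241 (M(R, X) = (16 + 7*12) - 1*341 = (16 + 84) - 341 = 100 - 341 = -241)
M(W(18), 282) - u = -241 - 1*375767 = -241 - 375767 = -376008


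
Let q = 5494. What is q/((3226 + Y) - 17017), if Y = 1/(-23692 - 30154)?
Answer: -295829924/742590187 ≈ -0.39838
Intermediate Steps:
Y = -1/53846 (Y = 1/(-53846) = -1/53846 ≈ -1.8571e-5)
q/((3226 + Y) - 17017) = 5494/((3226 - 1/53846) - 17017) = 5494/(173707195/53846 - 17017) = 5494/(-742590187/53846) = 5494*(-53846/742590187) = -295829924/742590187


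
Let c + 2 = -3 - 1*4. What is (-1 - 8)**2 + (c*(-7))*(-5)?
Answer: -234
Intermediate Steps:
c = -9 (c = -2 + (-3 - 1*4) = -2 + (-3 - 4) = -2 - 7 = -9)
(-1 - 8)**2 + (c*(-7))*(-5) = (-1 - 8)**2 - 9*(-7)*(-5) = (-9)**2 + 63*(-5) = 81 - 315 = -234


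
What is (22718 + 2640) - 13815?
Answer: 11543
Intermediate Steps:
(22718 + 2640) - 13815 = 25358 - 13815 = 11543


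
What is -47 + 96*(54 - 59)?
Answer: -527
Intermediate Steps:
-47 + 96*(54 - 59) = -47 + 96*(-5) = -47 - 480 = -527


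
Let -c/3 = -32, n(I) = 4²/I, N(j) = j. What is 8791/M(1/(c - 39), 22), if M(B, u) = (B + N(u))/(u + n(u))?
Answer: 25054350/2761 ≈ 9074.4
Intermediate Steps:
n(I) = 16/I
c = 96 (c = -3*(-32) = 96)
M(B, u) = (B + u)/(u + 16/u)
8791/M(1/(c - 39), 22) = 8791/((22*(1/(96 - 39) + 22)/(16 + 22²))) = 8791/((22*(1/57 + 22)/(16 + 484))) = 8791/((22*(1/57 + 22)/500)) = 8791/((22*(1/500)*(1255/57))) = 8791/(2761/2850) = 8791*(2850/2761) = 25054350/2761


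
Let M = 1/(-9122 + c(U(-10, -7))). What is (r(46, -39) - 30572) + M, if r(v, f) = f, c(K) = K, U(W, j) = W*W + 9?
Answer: -275896944/9013 ≈ -30611.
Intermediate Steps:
U(W, j) = 9 + W² (U(W, j) = W² + 9 = 9 + W²)
M = -1/9013 (M = 1/(-9122 + (9 + (-10)²)) = 1/(-9122 + (9 + 100)) = 1/(-9122 + 109) = 1/(-9013) = -1/9013 ≈ -0.00011095)
(r(46, -39) - 30572) + M = (-39 - 30572) - 1/9013 = -30611 - 1/9013 = -275896944/9013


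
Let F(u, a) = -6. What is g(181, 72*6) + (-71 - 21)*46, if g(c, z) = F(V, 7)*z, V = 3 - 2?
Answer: -6824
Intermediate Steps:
V = 1
g(c, z) = -6*z
g(181, 72*6) + (-71 - 21)*46 = -432*6 + (-71 - 21)*46 = -6*432 - 92*46 = -2592 - 4232 = -6824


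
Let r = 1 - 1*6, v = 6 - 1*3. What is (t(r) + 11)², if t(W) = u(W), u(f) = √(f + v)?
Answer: (11 + I*√2)² ≈ 119.0 + 31.113*I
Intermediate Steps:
v = 3 (v = 6 - 3 = 3)
r = -5 (r = 1 - 6 = -5)
u(f) = √(3 + f) (u(f) = √(f + 3) = √(3 + f))
t(W) = √(3 + W)
(t(r) + 11)² = (√(3 - 5) + 11)² = (√(-2) + 11)² = (I*√2 + 11)² = (11 + I*√2)²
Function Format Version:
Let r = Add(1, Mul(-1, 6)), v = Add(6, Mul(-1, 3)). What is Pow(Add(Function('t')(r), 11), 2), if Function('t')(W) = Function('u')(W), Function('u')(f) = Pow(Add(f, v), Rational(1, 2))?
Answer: Pow(Add(11, Mul(I, Pow(2, Rational(1, 2)))), 2) ≈ Add(119.00, Mul(31.113, I))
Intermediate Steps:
v = 3 (v = Add(6, -3) = 3)
r = -5 (r = Add(1, -6) = -5)
Function('u')(f) = Pow(Add(3, f), Rational(1, 2)) (Function('u')(f) = Pow(Add(f, 3), Rational(1, 2)) = Pow(Add(3, f), Rational(1, 2)))
Function('t')(W) = Pow(Add(3, W), Rational(1, 2))
Pow(Add(Function('t')(r), 11), 2) = Pow(Add(Pow(Add(3, -5), Rational(1, 2)), 11), 2) = Pow(Add(Pow(-2, Rational(1, 2)), 11), 2) = Pow(Add(Mul(I, Pow(2, Rational(1, 2))), 11), 2) = Pow(Add(11, Mul(I, Pow(2, Rational(1, 2)))), 2)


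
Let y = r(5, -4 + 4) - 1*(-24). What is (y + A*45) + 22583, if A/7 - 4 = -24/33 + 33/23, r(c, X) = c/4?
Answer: 24380209/1012 ≈ 24091.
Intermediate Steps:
r(c, X) = c/4 (r(c, X) = c*(¼) = c/4)
A = 8337/253 (A = 28 + 7*(-24/33 + 33/23) = 28 + 7*(-24*1/33 + 33*(1/23)) = 28 + 7*(-8/11 + 33/23) = 28 + 7*(179/253) = 28 + 1253/253 = 8337/253 ≈ 32.953)
y = 101/4 (y = (¼)*5 - 1*(-24) = 5/4 + 24 = 101/4 ≈ 25.250)
(y + A*45) + 22583 = (101/4 + (8337/253)*45) + 22583 = (101/4 + 375165/253) + 22583 = 1526213/1012 + 22583 = 24380209/1012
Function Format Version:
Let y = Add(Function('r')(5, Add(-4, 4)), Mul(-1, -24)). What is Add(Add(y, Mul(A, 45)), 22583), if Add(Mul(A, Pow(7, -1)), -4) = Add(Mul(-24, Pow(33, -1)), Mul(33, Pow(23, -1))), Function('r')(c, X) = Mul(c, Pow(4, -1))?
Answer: Rational(24380209, 1012) ≈ 24091.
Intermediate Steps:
Function('r')(c, X) = Mul(Rational(1, 4), c) (Function('r')(c, X) = Mul(c, Rational(1, 4)) = Mul(Rational(1, 4), c))
A = Rational(8337, 253) (A = Add(28, Mul(7, Add(Mul(-24, Pow(33, -1)), Mul(33, Pow(23, -1))))) = Add(28, Mul(7, Add(Mul(-24, Rational(1, 33)), Mul(33, Rational(1, 23))))) = Add(28, Mul(7, Add(Rational(-8, 11), Rational(33, 23)))) = Add(28, Mul(7, Rational(179, 253))) = Add(28, Rational(1253, 253)) = Rational(8337, 253) ≈ 32.953)
y = Rational(101, 4) (y = Add(Mul(Rational(1, 4), 5), Mul(-1, -24)) = Add(Rational(5, 4), 24) = Rational(101, 4) ≈ 25.250)
Add(Add(y, Mul(A, 45)), 22583) = Add(Add(Rational(101, 4), Mul(Rational(8337, 253), 45)), 22583) = Add(Add(Rational(101, 4), Rational(375165, 253)), 22583) = Add(Rational(1526213, 1012), 22583) = Rational(24380209, 1012)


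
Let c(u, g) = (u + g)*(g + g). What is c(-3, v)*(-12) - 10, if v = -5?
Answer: -970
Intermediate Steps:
c(u, g) = 2*g*(g + u) (c(u, g) = (g + u)*(2*g) = 2*g*(g + u))
c(-3, v)*(-12) - 10 = (2*(-5)*(-5 - 3))*(-12) - 10 = (2*(-5)*(-8))*(-12) - 10 = 80*(-12) - 10 = -960 - 10 = -970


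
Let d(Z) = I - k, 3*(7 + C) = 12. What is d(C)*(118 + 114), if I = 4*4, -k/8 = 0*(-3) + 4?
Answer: 11136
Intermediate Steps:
k = -32 (k = -8*(0*(-3) + 4) = -8*(0 + 4) = -8*4 = -32)
I = 16
C = -3 (C = -7 + (⅓)*12 = -7 + 4 = -3)
d(Z) = 48 (d(Z) = 16 - 1*(-32) = 16 + 32 = 48)
d(C)*(118 + 114) = 48*(118 + 114) = 48*232 = 11136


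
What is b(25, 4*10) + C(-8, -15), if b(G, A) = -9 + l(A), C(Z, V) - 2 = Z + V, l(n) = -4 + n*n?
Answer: 1566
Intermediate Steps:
l(n) = -4 + n²
C(Z, V) = 2 + V + Z (C(Z, V) = 2 + (Z + V) = 2 + (V + Z) = 2 + V + Z)
b(G, A) = -13 + A² (b(G, A) = -9 + (-4 + A²) = -13 + A²)
b(25, 4*10) + C(-8, -15) = (-13 + (4*10)²) + (2 - 15 - 8) = (-13 + 40²) - 21 = (-13 + 1600) - 21 = 1587 - 21 = 1566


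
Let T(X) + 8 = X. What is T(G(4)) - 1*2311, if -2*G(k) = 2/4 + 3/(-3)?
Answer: -9275/4 ≈ -2318.8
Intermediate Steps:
G(k) = ¼ (G(k) = -(2/4 + 3/(-3))/2 = -(2*(¼) + 3*(-⅓))/2 = -(½ - 1)/2 = -½*(-½) = ¼)
T(X) = -8 + X
T(G(4)) - 1*2311 = (-8 + ¼) - 1*2311 = -31/4 - 2311 = -9275/4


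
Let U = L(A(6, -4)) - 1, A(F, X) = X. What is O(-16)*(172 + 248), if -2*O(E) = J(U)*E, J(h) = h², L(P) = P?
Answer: 84000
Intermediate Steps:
U = -5 (U = -4 - 1 = -5)
O(E) = -25*E/2 (O(E) = -(-5)²*E/2 = -25*E/2)
O(-16)*(172 + 248) = (-25/2*(-16))*(172 + 248) = 200*420 = 84000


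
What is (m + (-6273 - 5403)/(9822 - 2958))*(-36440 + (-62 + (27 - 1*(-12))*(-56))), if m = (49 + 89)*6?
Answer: -9142333549/286 ≈ -3.1966e+7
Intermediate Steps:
m = 828 (m = 138*6 = 828)
(m + (-6273 - 5403)/(9822 - 2958))*(-36440 + (-62 + (27 - 1*(-12))*(-56))) = (828 + (-6273 - 5403)/(9822 - 2958))*(-36440 + (-62 + (27 - 1*(-12))*(-56))) = (828 - 11676/6864)*(-36440 + (-62 + (27 + 12)*(-56))) = (828 - 11676*1/6864)*(-36440 + (-62 + 39*(-56))) = (828 - 973/572)*(-36440 + (-62 - 2184)) = 472643*(-36440 - 2246)/572 = (472643/572)*(-38686) = -9142333549/286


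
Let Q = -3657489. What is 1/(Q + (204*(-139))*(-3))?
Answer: -1/3572421 ≈ -2.7992e-7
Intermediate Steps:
1/(Q + (204*(-139))*(-3)) = 1/(-3657489 + (204*(-139))*(-3)) = 1/(-3657489 - 28356*(-3)) = 1/(-3657489 + 85068) = 1/(-3572421) = -1/3572421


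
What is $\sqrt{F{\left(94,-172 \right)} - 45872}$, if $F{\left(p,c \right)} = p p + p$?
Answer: $i \sqrt{36942} \approx 192.2 i$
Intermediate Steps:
$F{\left(p,c \right)} = p + p^{2}$ ($F{\left(p,c \right)} = p^{2} + p = p + p^{2}$)
$\sqrt{F{\left(94,-172 \right)} - 45872} = \sqrt{94 \left(1 + 94\right) - 45872} = \sqrt{94 \cdot 95 - 45872} = \sqrt{8930 - 45872} = \sqrt{-36942} = i \sqrt{36942}$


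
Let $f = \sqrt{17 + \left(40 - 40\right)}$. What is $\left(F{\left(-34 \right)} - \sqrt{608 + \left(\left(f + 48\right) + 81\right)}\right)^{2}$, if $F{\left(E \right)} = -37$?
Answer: $\left(37 + \sqrt{737 + \sqrt{17}}\right)^{2} \approx 4124.7$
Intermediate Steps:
$f = \sqrt{17}$ ($f = \sqrt{17 + \left(40 - 40\right)} = \sqrt{17 + 0} = \sqrt{17} \approx 4.1231$)
$\left(F{\left(-34 \right)} - \sqrt{608 + \left(\left(f + 48\right) + 81\right)}\right)^{2} = \left(-37 - \sqrt{608 + \left(\left(\sqrt{17} + 48\right) + 81\right)}\right)^{2} = \left(-37 - \sqrt{608 + \left(\left(48 + \sqrt{17}\right) + 81\right)}\right)^{2} = \left(-37 - \sqrt{608 + \left(129 + \sqrt{17}\right)}\right)^{2} = \left(-37 - \sqrt{737 + \sqrt{17}}\right)^{2}$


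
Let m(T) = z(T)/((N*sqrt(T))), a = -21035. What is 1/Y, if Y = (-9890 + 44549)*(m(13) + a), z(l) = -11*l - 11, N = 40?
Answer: -15626000/11392167538333827 + 220*sqrt(13)/11392167538333827 ≈ -1.3716e-9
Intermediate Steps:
z(l) = -11 - 11*l
m(T) = (-11 - 11*T)/(40*sqrt(T)) (m(T) = (-11 - 11*T)/((40*sqrt(T))) = (-11 - 11*T)*(1/(40*sqrt(T))) = (-11 - 11*T)/(40*sqrt(T)))
Y = -729052065 - 2668743*sqrt(13)/260 (Y = (-9890 + 44549)*(11*(-1 - 1*13)/(40*sqrt(13)) - 21035) = 34659*(11*(sqrt(13)/13)*(-1 - 13)/40 - 21035) = 34659*((11/40)*(sqrt(13)/13)*(-14) - 21035) = 34659*(-77*sqrt(13)/260 - 21035) = 34659*(-21035 - 77*sqrt(13)/260) = -729052065 - 2668743*sqrt(13)/260 ≈ -7.2909e+8)
1/Y = 1/(-729052065 - 2668743*sqrt(13)/260)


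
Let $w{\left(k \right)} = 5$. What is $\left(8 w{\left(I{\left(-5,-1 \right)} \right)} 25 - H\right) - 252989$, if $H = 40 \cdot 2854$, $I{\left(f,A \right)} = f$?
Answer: $-366149$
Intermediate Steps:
$H = 114160$
$\left(8 w{\left(I{\left(-5,-1 \right)} \right)} 25 - H\right) - 252989 = \left(8 \cdot 5 \cdot 25 - 114160\right) - 252989 = \left(40 \cdot 25 - 114160\right) - 252989 = \left(1000 - 114160\right) - 252989 = -113160 - 252989 = -366149$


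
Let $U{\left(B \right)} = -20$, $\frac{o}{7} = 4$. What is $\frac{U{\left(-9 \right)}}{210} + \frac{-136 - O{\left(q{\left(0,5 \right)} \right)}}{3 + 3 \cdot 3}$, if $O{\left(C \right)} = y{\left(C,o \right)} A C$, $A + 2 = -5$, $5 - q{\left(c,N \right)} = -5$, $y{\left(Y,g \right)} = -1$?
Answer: $- \frac{725}{42} \approx -17.262$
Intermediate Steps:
$o = 28$ ($o = 7 \cdot 4 = 28$)
$q{\left(c,N \right)} = 10$ ($q{\left(c,N \right)} = 5 - -5 = 5 + 5 = 10$)
$A = -7$ ($A = -2 - 5 = -7$)
$O{\left(C \right)} = 7 C$ ($O{\left(C \right)} = \left(-1\right) \left(-7\right) C = 7 C$)
$\frac{U{\left(-9 \right)}}{210} + \frac{-136 - O{\left(q{\left(0,5 \right)} \right)}}{3 + 3 \cdot 3} = - \frac{20}{210} + \frac{-136 - 7 \cdot 10}{3 + 3 \cdot 3} = \left(-20\right) \frac{1}{210} + \frac{-136 - 70}{3 + 9} = - \frac{2}{21} + \frac{-136 - 70}{12} = - \frac{2}{21} - \frac{103}{6} = - \frac{725}{42}$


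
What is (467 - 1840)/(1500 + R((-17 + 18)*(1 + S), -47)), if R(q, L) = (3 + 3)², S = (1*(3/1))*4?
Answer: -1373/1536 ≈ -0.89388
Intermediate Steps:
S = 12 (S = (1*(3*1))*4 = (1*3)*4 = 3*4 = 12)
R(q, L) = 36 (R(q, L) = 6² = 36)
(467 - 1840)/(1500 + R((-17 + 18)*(1 + S), -47)) = (467 - 1840)/(1500 + 36) = -1373/1536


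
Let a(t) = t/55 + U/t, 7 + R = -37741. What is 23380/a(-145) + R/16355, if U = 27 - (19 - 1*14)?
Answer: -610063805856/72730685 ≈ -8388.0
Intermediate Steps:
R = -37748 (R = -7 - 37741 = -37748)
U = 22 (U = 27 - (19 - 14) = 27 - 1*5 = 27 - 5 = 22)
a(t) = 22/t + t/55 (a(t) = t/55 + 22/t = 22/t + t/55)
23380/a(-145) + R/16355 = 23380/(22/(-145) + (1/55)*(-145)) - 37748/16355 = 23380/(22*(-1/145) - 29/11) - 37748*1/16355 = 23380/(-22/145 - 29/11) - 37748/16355 = 23380/(-4447/1595) - 37748/16355 = 23380*(-1595/4447) - 37748/16355 = -37291100/4447 - 37748/16355 = -610063805856/72730685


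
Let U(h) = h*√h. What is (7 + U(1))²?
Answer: 64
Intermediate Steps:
U(h) = h^(3/2)
(7 + U(1))² = (7 + 1^(3/2))² = (7 + 1)² = 8² = 64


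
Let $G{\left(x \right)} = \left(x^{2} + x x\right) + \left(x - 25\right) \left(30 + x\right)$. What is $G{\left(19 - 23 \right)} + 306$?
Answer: $-416$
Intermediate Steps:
$G{\left(x \right)} = 2 x^{2} + \left(-25 + x\right) \left(30 + x\right)$ ($G{\left(x \right)} = \left(x^{2} + x^{2}\right) + \left(-25 + x\right) \left(30 + x\right) = 2 x^{2} + \left(-25 + x\right) \left(30 + x\right)$)
$G{\left(19 - 23 \right)} + 306 = \left(-750 + 3 \left(19 - 23\right)^{2} + 5 \left(19 - 23\right)\right) + 306 = \left(-750 + 3 \left(-4\right)^{2} + 5 \left(-4\right)\right) + 306 = \left(-750 + 3 \cdot 16 - 20\right) + 306 = \left(-750 + 48 - 20\right) + 306 = -722 + 306 = -416$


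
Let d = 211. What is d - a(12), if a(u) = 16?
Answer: 195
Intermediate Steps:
d - a(12) = 211 - 1*16 = 211 - 16 = 195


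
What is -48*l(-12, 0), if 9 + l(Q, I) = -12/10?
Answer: 2448/5 ≈ 489.60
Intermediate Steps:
l(Q, I) = -51/5 (l(Q, I) = -9 - 12/10 = -9 - 12*⅒ = -9 - 6/5 = -51/5)
-48*l(-12, 0) = -48*(-51/5) = 2448/5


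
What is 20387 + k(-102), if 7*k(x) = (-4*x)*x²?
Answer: 4387541/7 ≈ 6.2679e+5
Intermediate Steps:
k(x) = -4*x³/7 (k(x) = ((-4*x)*x²)/7 = (-4*x³)/7 = -4*x³/7)
20387 + k(-102) = 20387 - 4/7*(-102)³ = 20387 - 4/7*(-1061208) = 20387 + 4244832/7 = 4387541/7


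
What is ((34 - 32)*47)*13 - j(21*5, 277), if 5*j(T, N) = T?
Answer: 1201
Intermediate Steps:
j(T, N) = T/5
((34 - 32)*47)*13 - j(21*5, 277) = ((34 - 32)*47)*13 - 21*5/5 = (2*47)*13 - 105/5 = 94*13 - 1*21 = 1222 - 21 = 1201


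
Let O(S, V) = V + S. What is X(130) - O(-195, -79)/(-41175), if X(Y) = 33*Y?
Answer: 176640476/41175 ≈ 4290.0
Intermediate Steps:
O(S, V) = S + V
X(130) - O(-195, -79)/(-41175) = 33*130 - (-195 - 79)/(-41175) = 4290 - (-274)*(-1)/41175 = 4290 - 1*274/41175 = 4290 - 274/41175 = 176640476/41175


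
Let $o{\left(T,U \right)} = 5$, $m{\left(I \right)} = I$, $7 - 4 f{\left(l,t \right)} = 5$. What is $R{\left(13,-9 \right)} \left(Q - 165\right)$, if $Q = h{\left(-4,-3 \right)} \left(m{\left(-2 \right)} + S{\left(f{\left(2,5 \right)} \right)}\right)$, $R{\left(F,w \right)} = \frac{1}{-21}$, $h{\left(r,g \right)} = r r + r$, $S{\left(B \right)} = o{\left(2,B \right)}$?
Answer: $\frac{43}{7} \approx 6.1429$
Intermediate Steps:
$f{\left(l,t \right)} = \frac{1}{2}$ ($f{\left(l,t \right)} = \frac{7}{4} - \frac{5}{4} = \frac{1}{2}$)
$S{\left(B \right)} = 5$
$h{\left(r,g \right)} = r + r^{2}$ ($h{\left(r,g \right)} = r^{2} + r = r + r^{2}$)
$R{\left(F,w \right)} = - \frac{1}{21}$
$Q = 36$ ($Q = - 4 \left(1 - 4\right) \left(-2 + 5\right) = \left(-4\right) \left(-3\right) 3 = 12 \cdot 3 = 36$)
$R{\left(13,-9 \right)} \left(Q - 165\right) = - \frac{36 - 165}{21} = \left(- \frac{1}{21}\right) \left(-129\right) = \frac{43}{7}$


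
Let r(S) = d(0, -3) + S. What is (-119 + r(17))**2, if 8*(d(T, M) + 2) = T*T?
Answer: 10816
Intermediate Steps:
d(T, M) = -2 + T**2/8 (d(T, M) = -2 + (T*T)/8 = -2 + T**2/8)
r(S) = -2 + S (r(S) = (-2 + (1/8)*0**2) + S = (-2 + (1/8)*0) + S = (-2 + 0) + S = -2 + S)
(-119 + r(17))**2 = (-119 + (-2 + 17))**2 = (-119 + 15)**2 = (-104)**2 = 10816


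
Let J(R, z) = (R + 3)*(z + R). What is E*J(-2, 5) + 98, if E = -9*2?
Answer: 44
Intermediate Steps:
J(R, z) = (3 + R)*(R + z)
E = -18
E*J(-2, 5) + 98 = -18*((-2)² + 3*(-2) + 3*5 - 2*5) + 98 = -18*(4 - 6 + 15 - 10) + 98 = -18*3 + 98 = -54 + 98 = 44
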